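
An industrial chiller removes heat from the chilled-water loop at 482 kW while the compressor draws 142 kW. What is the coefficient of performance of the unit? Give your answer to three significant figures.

3.39

The first law gives Q̇_H = Q̇_C + Ẇ, so the three rates are Q̇_C = 482.0, Q̇_H = 624.0, Ẇ = 142.0 kW.
COP_R = Q̇_C/Ẇ = 482.0/142.0 = 3.394.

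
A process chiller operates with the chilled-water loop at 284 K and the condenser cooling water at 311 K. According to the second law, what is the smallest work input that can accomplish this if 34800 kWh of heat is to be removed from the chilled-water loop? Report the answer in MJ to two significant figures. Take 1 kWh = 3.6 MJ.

The reservoir spacing is ΔT = 311 − 284 = 27.00 K.
The reversible limit is COP_R = T_C/ΔT = 10.52, so W_min = Q_C/COP = Q_C·ΔT/T_C.
W_min = 34800 × 27.00/284.00 = 3308 kWh = 11910 MJ.

12000 MJ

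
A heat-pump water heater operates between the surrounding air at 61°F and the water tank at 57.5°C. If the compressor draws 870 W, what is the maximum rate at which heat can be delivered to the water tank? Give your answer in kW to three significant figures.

6.95 kW

In absolute terms T_C = 289.26 K and T_H = 330.65 K, so ΔT = 41.39 K.
COP_Carnot = T_H/ΔT = 330.65/41.39 = 7.989.
Q̇_max = COP_Carnot × Ẇ = 7.989 × 870.0 W = 6950 W = 6.950 kW.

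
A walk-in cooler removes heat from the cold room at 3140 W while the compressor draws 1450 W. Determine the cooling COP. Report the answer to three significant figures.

The first law gives Q̇_H = Q̇_C + Ẇ, so the three rates are Q̇_C = 3140, Q̇_H = 4590, Ẇ = 1450 W.
COP_R = Q̇_C/Ẇ = 3140/1450 = 2.166.

2.17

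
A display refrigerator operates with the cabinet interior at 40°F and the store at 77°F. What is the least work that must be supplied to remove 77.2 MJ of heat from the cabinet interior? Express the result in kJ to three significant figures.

In absolute terms T_C = 277.59 K and T_H = 298.15 K, so ΔT = 20.56 K.
The reversible limit is COP_R = T_C/ΔT = 13.50, so W_min = Q_C/COP = Q_C·ΔT/T_C.
W_min = 77.20 × 20.56/277.59 = 5.717 MJ = 5717 kJ.

5720 kJ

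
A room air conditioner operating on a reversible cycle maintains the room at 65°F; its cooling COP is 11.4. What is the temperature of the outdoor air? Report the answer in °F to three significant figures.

COP_R = T_C/(T_H − T_C) gives T_H − T_C = T_C/COP.
With T_C = 291.48 K, T_H = 291.48 × (1 + 1/11.4) = 317.05 K.
Converting, 317.05 K = 111.02°F.

111 °F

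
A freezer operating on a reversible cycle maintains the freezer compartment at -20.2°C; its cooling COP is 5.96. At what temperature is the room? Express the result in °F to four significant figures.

COP_R = T_C/(T_H − T_C) gives T_H − T_C = T_C/COP.
With T_C = 252.95 K, T_H = 252.95 × (1 + 1/5.96) = 295.39 K.
Converting, 295.39 K = 72.03°F.

72.03 °F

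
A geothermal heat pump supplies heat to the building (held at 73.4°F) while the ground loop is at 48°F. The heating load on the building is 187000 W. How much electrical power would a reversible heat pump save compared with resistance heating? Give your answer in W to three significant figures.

178000 W

In absolute terms T_C = 282.04 K and T_H = 296.15 K, so ΔT = 14.11 K.
COP_Carnot = T_H/ΔT = 296.15/14.11 = 20.99.
Resistance heating needs Ẇ_res = Q̇_H = 187000 W; the reversible heat pump needs only Ẇ_hp = Q̇_H/COP = 8910 W.
Saving = 187000 − 8910 = 178100 W.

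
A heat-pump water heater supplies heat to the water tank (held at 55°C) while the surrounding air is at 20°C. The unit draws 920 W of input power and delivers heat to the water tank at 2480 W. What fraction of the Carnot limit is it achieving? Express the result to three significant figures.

COP_actual = Q̇_H/Ẇ = 2480/920.0 = 2.696.
In absolute terms T_C = 293.15 K and T_H = 328.15 K, so ΔT = 35.00 K.
COP_Carnot = T_H/ΔT = 328.15/35.00 = 9.376.
η_II = COP_actual/COP_Carnot = 2.696/9.376 = 0.2875.

0.288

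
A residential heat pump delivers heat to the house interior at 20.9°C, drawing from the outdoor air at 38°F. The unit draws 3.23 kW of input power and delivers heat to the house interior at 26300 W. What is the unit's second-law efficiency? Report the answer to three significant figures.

0.486

Converting, Q̇_H = 26300 W = 26.30 kW, so COP_actual = Q̇_H/Ẇ = 26.30/3.230 = 8.142.
In absolute terms T_C = 276.48 K and T_H = 294.05 K, so ΔT = 17.57 K.
COP_Carnot = T_H/ΔT = 294.05/17.57 = 16.74.
η_II = COP_actual/COP_Carnot = 8.142/16.74 = 0.4864.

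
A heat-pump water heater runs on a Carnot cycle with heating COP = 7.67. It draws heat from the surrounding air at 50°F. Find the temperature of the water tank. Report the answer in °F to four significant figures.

126.4 °F

COP_HP = T_H/(T_H − T_C) rearranges to T_H = COP·T_C/(COP − 1).
With T_C = 283.15 K, T_H = 7.67 × 283.15/6.670 = 325.60 K.
Converting, 325.60 K = 126.41°F.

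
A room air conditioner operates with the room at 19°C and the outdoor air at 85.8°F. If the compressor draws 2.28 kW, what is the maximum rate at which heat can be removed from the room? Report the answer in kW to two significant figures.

61 kW

In absolute terms T_C = 292.15 K and T_H = 303.04 K, so ΔT = 10.89 K.
COP_Carnot = T_C/ΔT = 292.15/10.89 = 26.83.
Q̇_max = COP_Carnot × Ẇ = 26.83 × 2.280 kW = 61.17 kW.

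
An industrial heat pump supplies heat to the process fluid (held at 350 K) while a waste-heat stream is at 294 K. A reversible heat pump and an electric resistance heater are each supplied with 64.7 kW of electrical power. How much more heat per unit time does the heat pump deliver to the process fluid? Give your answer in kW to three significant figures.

340 kW

The reservoir spacing is ΔT = 350 − 294 = 56.00 K.
COP_Carnot = T_H/ΔT = 350.00/56.00 = 6.250.
The heat pump delivers Q̇_H = COP × Ẇ = 404.4 kW; the resistance heater delivers Ẇ = 64.70 kW.
Extra = (COP − 1)·Ẇ = 339.7 kW.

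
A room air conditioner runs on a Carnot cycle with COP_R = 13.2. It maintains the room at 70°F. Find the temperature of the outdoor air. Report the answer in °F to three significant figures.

COP_R = T_C/(T_H − T_C) gives T_H − T_C = T_C/COP.
With T_C = 294.26 K, T_H = 294.26 × (1 + 1/13.2) = 316.55 K.
Converting, 316.55 K = 110.13°F.

110 °F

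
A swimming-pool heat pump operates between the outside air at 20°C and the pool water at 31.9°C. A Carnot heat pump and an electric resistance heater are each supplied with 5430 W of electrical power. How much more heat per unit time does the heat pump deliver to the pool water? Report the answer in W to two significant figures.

130000 W

In absolute terms T_C = 293.15 K and T_H = 305.05 K, so ΔT = 11.90 K.
COP_Carnot = T_H/ΔT = 305.05/11.90 = 25.63.
The heat pump delivers Q̇_H = COP × Ẇ = 139200 W; the resistance heater delivers Ẇ = 5430 W.
Extra = (COP − 1)·Ẇ = 133800 W.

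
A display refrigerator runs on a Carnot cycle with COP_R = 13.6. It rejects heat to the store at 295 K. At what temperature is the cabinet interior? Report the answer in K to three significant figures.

For a Carnot refrigerator COP_R = T_C/(T_H − T_C), so T_C = COP·T_H/(1 + COP).
With T_H = 295.00 K, T_C = 13.6 × 295.00/14.60 = 274.79 K.

275 K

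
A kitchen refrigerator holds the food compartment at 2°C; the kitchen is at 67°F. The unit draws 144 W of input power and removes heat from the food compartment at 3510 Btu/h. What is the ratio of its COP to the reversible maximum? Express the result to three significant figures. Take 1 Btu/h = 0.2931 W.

Converting, Q̇_C = 3510 Btu/h = 1029 W, so COP_actual = Q̇_C/Ẇ = 1029/144.0 = 7.144.
In absolute terms T_C = 275.15 K and T_H = 292.59 K, so ΔT = 17.44 K.
COP_Carnot = T_C/ΔT = 275.15/17.44 = 15.77.
η_II = COP_actual/COP_Carnot = 7.144/15.77 = 0.4529.

0.453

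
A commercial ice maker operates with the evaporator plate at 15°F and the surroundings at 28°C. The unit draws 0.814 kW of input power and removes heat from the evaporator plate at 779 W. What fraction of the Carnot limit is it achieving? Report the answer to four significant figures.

Converting, Q̇_C = 779.0 W = 0.7790 kW, so COP_actual = Q̇_C/Ẇ = 0.7790/0.8140 = 0.9570.
In absolute terms T_C = 263.71 K and T_H = 301.15 K, so ΔT = 37.44 K.
COP_Carnot = T_C/ΔT = 263.71/37.44 = 7.043.
η_II = COP_actual/COP_Carnot = 0.9570/7.043 = 0.1359.

0.1359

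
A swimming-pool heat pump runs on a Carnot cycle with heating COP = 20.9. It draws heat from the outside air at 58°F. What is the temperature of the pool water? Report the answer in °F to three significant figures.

COP_HP = T_H/(T_H − T_C) rearranges to T_H = COP·T_C/(COP − 1).
With T_C = 287.59 K, T_H = 20.9 × 287.59/19.90 = 302.05 K.
Converting, 302.05 K = 84.01°F.

84.0 °F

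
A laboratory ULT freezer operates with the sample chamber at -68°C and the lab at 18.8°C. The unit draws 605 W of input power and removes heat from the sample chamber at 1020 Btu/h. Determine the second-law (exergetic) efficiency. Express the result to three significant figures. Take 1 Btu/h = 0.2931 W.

0.209

Converting, Q̇_C = 1020 Btu/h = 299.0 W, so COP_actual = Q̇_C/Ẇ = 299.0/605.0 = 0.4942.
In absolute terms T_C = 205.15 K and T_H = 291.95 K, so ΔT = 86.80 K.
COP_Carnot = T_C/ΔT = 205.15/86.80 = 2.363.
η_II = COP_actual/COP_Carnot = 0.4942/2.363 = 0.2091.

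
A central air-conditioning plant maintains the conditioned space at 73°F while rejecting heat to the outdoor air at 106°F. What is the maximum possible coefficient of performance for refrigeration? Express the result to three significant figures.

In absolute terms T_C = 295.93 K and T_H = 314.26 K, so ΔT = 18.33 K.
For a reversible cycle, COP_Carnot = T_C/ΔT = 295.93/18.33 = 16.14.

16.1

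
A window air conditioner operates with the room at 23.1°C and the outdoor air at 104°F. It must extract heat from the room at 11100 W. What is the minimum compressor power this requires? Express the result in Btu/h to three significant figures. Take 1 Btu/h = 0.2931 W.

2160 Btu/h

In absolute terms T_C = 296.25 K and T_H = 313.15 K, so ΔT = 16.90 K.
COP_Carnot = T_C/ΔT = 296.25/16.90 = 17.53.
Ẇ_min = Q̇/COP_Carnot = 11100/17.53 = 633.2 W = 2160 Btu/h.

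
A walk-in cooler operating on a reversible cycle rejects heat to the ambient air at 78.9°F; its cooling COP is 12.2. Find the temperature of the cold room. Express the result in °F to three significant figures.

38.1 °F

For a Carnot refrigerator COP_R = T_C/(T_H − T_C), so T_C = COP·T_H/(1 + COP).
With T_H = 299.21 K, T_C = 12.2 × 299.21/13.20 = 276.54 K.
Converting, 276.54 K = 38.10°F.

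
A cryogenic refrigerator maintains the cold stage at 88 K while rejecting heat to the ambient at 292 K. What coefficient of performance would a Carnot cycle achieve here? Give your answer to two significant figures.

0.43

The reservoir spacing is ΔT = 292 − 88 = 204.0 K.
For a reversible cycle, COP_Carnot = T_C/ΔT = 88.00/204.0 = 0.4314.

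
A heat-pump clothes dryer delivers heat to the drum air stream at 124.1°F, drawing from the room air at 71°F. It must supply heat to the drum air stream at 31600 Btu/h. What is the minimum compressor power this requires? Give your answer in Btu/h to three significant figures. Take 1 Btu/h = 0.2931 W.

In absolute terms T_C = 294.82 K and T_H = 324.32 K, so ΔT = 29.50 K.
COP_Carnot = T_H/ΔT = 324.32/29.50 = 10.99.
Ẇ_min = Q̇/COP_Carnot = 31600/10.99 = 2874 Btu/h.

2870 Btu/h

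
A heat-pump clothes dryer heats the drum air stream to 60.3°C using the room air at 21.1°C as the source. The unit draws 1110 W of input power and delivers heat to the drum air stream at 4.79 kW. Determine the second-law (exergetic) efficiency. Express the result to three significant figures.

0.507

Converting, Q̇_H = 4.790 kW = 4790 W, so COP_actual = Q̇_H/Ẇ = 4790/1110 = 4.315.
In absolute terms T_C = 294.25 K and T_H = 333.45 K, so ΔT = 39.20 K.
COP_Carnot = T_H/ΔT = 333.45/39.20 = 8.506.
η_II = COP_actual/COP_Carnot = 4.315/8.506 = 0.5073.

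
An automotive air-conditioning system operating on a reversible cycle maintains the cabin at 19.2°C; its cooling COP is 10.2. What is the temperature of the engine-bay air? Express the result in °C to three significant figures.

COP_R = T_C/(T_H − T_C) gives T_H − T_C = T_C/COP.
With T_C = 292.35 K, T_H = 292.35 × (1 + 1/10.2) = 321.01 K.
Converting, 321.01 K = 47.86°C.

47.9 °C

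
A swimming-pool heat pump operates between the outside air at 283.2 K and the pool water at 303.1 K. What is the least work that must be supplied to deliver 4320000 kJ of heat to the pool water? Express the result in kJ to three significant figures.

284000 kJ

The reservoir spacing is ΔT = 303.1 − 283.2 = 19.90 K.
The reversible limit is COP_HP = T_H/ΔT = 15.23, so W_min = Q_H/COP = Q_H·ΔT/T_H.
W_min = 4320000 × 19.90/303.10 = 283600 kJ.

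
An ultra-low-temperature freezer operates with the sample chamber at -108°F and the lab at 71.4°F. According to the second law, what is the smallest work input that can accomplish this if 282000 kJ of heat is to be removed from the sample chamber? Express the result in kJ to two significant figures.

In absolute terms T_C = 195.37 K and T_H = 295.04 K, so ΔT = 99.67 K.
The reversible limit is COP_R = T_C/ΔT = 1.960, so W_min = Q_C/COP = Q_C·ΔT/T_C.
W_min = 282000 × 99.67/195.37 = 143900 kJ.

140000 kJ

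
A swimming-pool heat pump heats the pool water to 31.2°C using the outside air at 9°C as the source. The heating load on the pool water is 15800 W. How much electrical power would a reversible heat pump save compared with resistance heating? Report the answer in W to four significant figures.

In absolute terms T_C = 282.15 K and T_H = 304.35 K, so ΔT = 22.20 K.
COP_Carnot = T_H/ΔT = 304.35/22.20 = 13.71.
Resistance heating needs Ẇ_res = Q̇_H = 15800 W; the reversible heat pump needs only Ẇ_hp = Q̇_H/COP = 1152 W.
Saving = 15800 − 1152 = 14650 W.

14650 W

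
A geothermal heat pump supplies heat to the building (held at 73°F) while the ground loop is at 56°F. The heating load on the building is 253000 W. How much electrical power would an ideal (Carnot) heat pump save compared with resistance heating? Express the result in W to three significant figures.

245000 W

In absolute terms T_C = 286.48 K and T_H = 295.93 K, so ΔT = 9.444 K.
COP_Carnot = T_H/ΔT = 295.93/9.444 = 31.33.
Resistance heating needs Ẇ_res = Q̇_H = 253000 W; the reversible heat pump needs only Ẇ_hp = Q̇_H/COP = 8074 W.
Saving = 253000 − 8074 = 244900 W.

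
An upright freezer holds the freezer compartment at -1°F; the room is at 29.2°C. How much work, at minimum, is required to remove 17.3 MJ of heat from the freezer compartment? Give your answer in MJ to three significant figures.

In absolute terms T_C = 254.82 K and T_H = 302.35 K, so ΔT = 47.53 K.
The reversible limit is COP_R = T_C/ΔT = 5.361, so W_min = Q_C/COP = Q_C·ΔT/T_C.
W_min = 17.30 × 47.53/254.82 = 3.227 MJ.

3.23 MJ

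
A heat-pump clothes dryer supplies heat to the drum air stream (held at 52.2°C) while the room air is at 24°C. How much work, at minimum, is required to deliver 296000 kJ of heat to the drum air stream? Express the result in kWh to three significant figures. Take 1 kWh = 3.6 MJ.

In absolute terms T_C = 297.15 K and T_H = 325.35 K, so ΔT = 28.20 K.
The reversible limit is COP_HP = T_H/ΔT = 11.54, so W_min = Q_H/COP = Q_H·ΔT/T_H.
W_min = 296000 × 28.20/325.35 = 25660 kJ = 7.127 kWh.

7.13 kWh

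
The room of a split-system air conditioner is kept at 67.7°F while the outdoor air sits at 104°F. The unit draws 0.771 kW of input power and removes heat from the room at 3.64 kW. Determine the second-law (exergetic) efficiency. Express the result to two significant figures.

0.32

COP_actual = Q̇_C/Ẇ = 3.640/0.7710 = 4.721.
In absolute terms T_C = 292.98 K and T_H = 313.15 K, so ΔT = 20.17 K.
COP_Carnot = T_C/ΔT = 292.98/20.17 = 14.53.
η_II = COP_actual/COP_Carnot = 4.721/14.53 = 0.3250.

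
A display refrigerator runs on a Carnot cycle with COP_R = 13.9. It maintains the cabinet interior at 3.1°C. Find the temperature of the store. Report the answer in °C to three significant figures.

23.0 °C

COP_R = T_C/(T_H − T_C) gives T_H − T_C = T_C/COP.
With T_C = 276.25 K, T_H = 276.25 × (1 + 1/13.9) = 296.12 K.
Converting, 296.12 K = 22.97°C.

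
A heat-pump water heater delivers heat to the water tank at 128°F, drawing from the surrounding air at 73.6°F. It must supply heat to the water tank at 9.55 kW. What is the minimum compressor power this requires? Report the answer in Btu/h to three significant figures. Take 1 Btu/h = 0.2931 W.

3020 Btu/h

In absolute terms T_C = 296.26 K and T_H = 326.48 K, so ΔT = 30.22 K.
COP_Carnot = T_H/ΔT = 326.48/30.22 = 10.80.
Ẇ_min = Q̇/COP_Carnot = 9.550/10.80 = 0.8840 kW = 3016 Btu/h.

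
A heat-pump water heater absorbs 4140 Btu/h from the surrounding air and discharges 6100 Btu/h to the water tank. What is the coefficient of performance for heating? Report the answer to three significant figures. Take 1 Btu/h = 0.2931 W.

The first law gives Q̇_H = Q̇_C + Ẇ, so the three rates are Q̇_C = 4140, Q̇_H = 6100, Ẇ = 1960 Btu/h.
COP_HP = Q̇_H/Ẇ = 6100/1960 = 3.112.

3.11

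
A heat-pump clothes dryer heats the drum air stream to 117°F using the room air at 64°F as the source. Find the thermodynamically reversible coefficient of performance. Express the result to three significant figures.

In absolute terms T_C = 290.93 K and T_H = 320.37 K, so ΔT = 29.44 K.
For a reversible cycle, COP_Carnot = T_H/ΔT = 320.37/29.44 = 10.88.

10.9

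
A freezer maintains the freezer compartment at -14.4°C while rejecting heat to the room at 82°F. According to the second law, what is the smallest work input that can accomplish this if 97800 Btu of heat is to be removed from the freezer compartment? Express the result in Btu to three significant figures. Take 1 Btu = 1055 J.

In absolute terms T_C = 258.75 K and T_H = 300.93 K, so ΔT = 42.18 K.
The reversible limit is COP_R = T_C/ΔT = 6.135, so W_min = Q_C/COP = Q_C·ΔT/T_C.
W_min = 97800 × 42.18/258.75 = 15940 Btu.

15900 Btu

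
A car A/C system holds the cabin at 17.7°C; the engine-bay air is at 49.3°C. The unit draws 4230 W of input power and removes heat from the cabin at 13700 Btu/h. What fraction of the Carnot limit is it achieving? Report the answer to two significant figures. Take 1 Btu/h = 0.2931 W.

Converting, Q̇_C = 13700 Btu/h = 4015 W, so COP_actual = Q̇_C/Ẇ = 4015/4230 = 0.9493.
In absolute terms T_C = 290.85 K and T_H = 322.45 K, so ΔT = 31.60 K.
COP_Carnot = T_C/ΔT = 290.85/31.60 = 9.204.
η_II = COP_actual/COP_Carnot = 0.9493/9.204 = 0.1031.

0.10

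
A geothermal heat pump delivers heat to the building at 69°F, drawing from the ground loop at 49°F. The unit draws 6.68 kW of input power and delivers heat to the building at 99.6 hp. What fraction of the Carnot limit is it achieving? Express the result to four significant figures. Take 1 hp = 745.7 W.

0.4206

Converting, Q̇_H = 99.60 hp = 74.27 kW, so COP_actual = Q̇_H/Ẇ = 74.27/6.680 = 11.12.
In absolute terms T_C = 282.59 K and T_H = 293.71 K, so ΔT = 11.11 K.
COP_Carnot = T_H/ΔT = 293.71/11.11 = 26.43.
η_II = COP_actual/COP_Carnot = 11.12/26.43 = 0.4206.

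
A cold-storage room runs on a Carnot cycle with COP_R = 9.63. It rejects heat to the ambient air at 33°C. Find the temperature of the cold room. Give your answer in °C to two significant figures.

For a Carnot refrigerator COP_R = T_C/(T_H − T_C), so T_C = COP·T_H/(1 + COP).
With T_H = 306.15 K, T_C = 9.63 × 306.15/10.63 = 277.35 K.
Converting, 277.35 K = 4.20°C.

4.2 °C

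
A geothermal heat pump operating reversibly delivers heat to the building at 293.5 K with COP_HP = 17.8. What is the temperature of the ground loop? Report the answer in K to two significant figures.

280 K

COP_HP = T_H/(T_H − T_C) gives T_H − T_C = T_H/COP.
With T_H = 293.50 K, T_C = 293.50 × (1 − 1/17.8) = 277.01 K.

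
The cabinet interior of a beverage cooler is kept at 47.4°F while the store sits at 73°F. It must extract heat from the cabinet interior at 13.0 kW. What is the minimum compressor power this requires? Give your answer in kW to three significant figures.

0.656 kW

In absolute terms T_C = 281.71 K and T_H = 295.93 K, so ΔT = 14.22 K.
COP_Carnot = T_C/ΔT = 281.71/14.22 = 19.81.
Ẇ_min = Q̇/COP_Carnot = 13.00/19.81 = 0.6563 kW.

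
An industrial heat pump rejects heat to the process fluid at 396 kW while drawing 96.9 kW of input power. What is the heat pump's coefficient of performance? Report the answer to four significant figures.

4.087

The first law gives Q̇_H = Q̇_C + Ẇ, so the three rates are Q̇_C = 299.1, Q̇_H = 396.0, Ẇ = 96.90 kW.
COP_HP = Q̇_H/Ẇ = 396.0/96.90 = 4.087.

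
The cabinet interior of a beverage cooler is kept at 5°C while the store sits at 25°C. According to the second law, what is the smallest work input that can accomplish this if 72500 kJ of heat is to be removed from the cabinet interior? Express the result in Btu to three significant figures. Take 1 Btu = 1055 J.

In absolute terms T_C = 278.15 K and T_H = 298.15 K, so ΔT = 20.00 K.
The reversible limit is COP_R = T_C/ΔT = 13.91, so W_min = Q_C/COP = Q_C·ΔT/T_C.
W_min = 72500 × 20.00/278.15 = 5213 kJ = 4941 Btu.

4940 Btu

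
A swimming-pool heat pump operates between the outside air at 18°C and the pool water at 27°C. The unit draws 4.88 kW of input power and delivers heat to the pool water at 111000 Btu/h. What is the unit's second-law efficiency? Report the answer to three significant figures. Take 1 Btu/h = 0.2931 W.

Converting, Q̇_H = 111000 Btu/h = 32.53 kW, so COP_actual = Q̇_H/Ẇ = 32.53/4.880 = 6.667.
In absolute terms T_C = 291.15 K and T_H = 300.15 K, so ΔT = 9.000 K.
COP_Carnot = T_H/ΔT = 300.15/9.000 = 33.35.
η_II = COP_actual/COP_Carnot = 6.667/33.35 = 0.1999.

0.200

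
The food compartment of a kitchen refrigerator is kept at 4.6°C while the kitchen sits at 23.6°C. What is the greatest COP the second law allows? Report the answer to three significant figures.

In absolute terms T_C = 277.75 K and T_H = 296.75 K, so ΔT = 19.00 K.
For a reversible cycle, COP_Carnot = T_C/ΔT = 277.75/19.00 = 14.62.

14.6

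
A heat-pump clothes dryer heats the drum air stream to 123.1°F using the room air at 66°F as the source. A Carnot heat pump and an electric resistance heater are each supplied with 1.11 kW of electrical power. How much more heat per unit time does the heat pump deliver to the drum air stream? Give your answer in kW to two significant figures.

10 kW

In absolute terms T_C = 292.04 K and T_H = 323.76 K, so ΔT = 31.72 K.
COP_Carnot = T_H/ΔT = 323.76/31.72 = 10.21.
The heat pump delivers Q̇_H = COP × Ẇ = 11.33 kW; the resistance heater delivers Ẇ = 1.110 kW.
Extra = (COP − 1)·Ẇ = 10.22 kW.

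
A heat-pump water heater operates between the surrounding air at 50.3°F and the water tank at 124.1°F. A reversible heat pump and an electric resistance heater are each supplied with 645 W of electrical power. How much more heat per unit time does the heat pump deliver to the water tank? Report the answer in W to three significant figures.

In absolute terms T_C = 283.32 K and T_H = 324.32 K, so ΔT = 41.00 K.
COP_Carnot = T_H/ΔT = 324.32/41.00 = 7.910.
The heat pump delivers Q̇_H = COP × Ẇ = 5102 W; the resistance heater delivers Ẇ = 645.0 W.
Extra = (COP − 1)·Ẇ = 4457 W.

4460 W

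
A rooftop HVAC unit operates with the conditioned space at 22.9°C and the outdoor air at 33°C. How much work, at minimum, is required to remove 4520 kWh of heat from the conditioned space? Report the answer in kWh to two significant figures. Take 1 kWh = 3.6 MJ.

150 kWh

In absolute terms T_C = 296.05 K and T_H = 306.15 K, so ΔT = 10.10 K.
The reversible limit is COP_R = T_C/ΔT = 29.31, so W_min = Q_C/COP = Q_C·ΔT/T_C.
W_min = 4520 × 10.10/296.05 = 154.2 kWh.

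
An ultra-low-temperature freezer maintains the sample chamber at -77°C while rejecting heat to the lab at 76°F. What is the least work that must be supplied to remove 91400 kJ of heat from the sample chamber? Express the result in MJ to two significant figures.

In absolute terms T_C = 196.15 K and T_H = 297.59 K, so ΔT = 101.4 K.
The reversible limit is COP_R = T_C/ΔT = 1.934, so W_min = Q_C/COP = Q_C·ΔT/T_C.
W_min = 91400 × 101.4/196.15 = 47270 kJ = 47.27 MJ.

47 MJ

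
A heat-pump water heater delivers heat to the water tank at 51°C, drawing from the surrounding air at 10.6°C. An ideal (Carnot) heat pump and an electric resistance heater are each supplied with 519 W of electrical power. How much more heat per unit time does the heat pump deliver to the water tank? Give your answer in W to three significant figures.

In absolute terms T_C = 283.75 K and T_H = 324.15 K, so ΔT = 40.40 K.
COP_Carnot = T_H/ΔT = 324.15/40.40 = 8.024.
The heat pump delivers Q̇_H = COP × Ẇ = 4164 W; the resistance heater delivers Ẇ = 519.0 W.
Extra = (COP − 1)·Ẇ = 3645 W.

3650 W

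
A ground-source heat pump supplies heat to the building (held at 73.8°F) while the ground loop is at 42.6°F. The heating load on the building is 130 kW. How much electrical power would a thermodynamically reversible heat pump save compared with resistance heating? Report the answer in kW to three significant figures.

122 kW

In absolute terms T_C = 279.04 K and T_H = 296.37 K, so ΔT = 17.33 K.
COP_Carnot = T_H/ΔT = 296.37/17.33 = 17.10.
Resistance heating needs Ẇ_res = Q̇_H = 130.0 kW; the reversible heat pump needs only Ẇ_hp = Q̇_H/COP = 7.603 kW.
Saving = 130.0 − 7.603 = 122.4 kW.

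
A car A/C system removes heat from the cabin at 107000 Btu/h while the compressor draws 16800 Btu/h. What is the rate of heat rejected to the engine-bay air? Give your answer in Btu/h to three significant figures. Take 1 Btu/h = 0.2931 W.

124000 Btu/h

For a cyclic device the first law requires Q̇_H = Q̇_C + Ẇ.
Q̇_H = Q̇_C + Ẇ = 123800 Btu/h.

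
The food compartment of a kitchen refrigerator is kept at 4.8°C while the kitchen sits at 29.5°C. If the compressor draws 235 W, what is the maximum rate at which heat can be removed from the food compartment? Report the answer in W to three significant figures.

In absolute terms T_C = 277.95 K and T_H = 302.65 K, so ΔT = 24.70 K.
COP_Carnot = T_C/ΔT = 277.95/24.70 = 11.25.
Q̇_max = COP_Carnot × Ẇ = 11.25 × 235.0 W = 2644 W.

2640 W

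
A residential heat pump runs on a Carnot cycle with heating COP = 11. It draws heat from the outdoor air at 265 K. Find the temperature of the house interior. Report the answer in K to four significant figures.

COP_HP = T_H/(T_H − T_C) rearranges to T_H = COP·T_C/(COP − 1).
With T_C = 265.00 K, T_H = 11 × 265.00/10.00 = 291.50 K.

291.5 K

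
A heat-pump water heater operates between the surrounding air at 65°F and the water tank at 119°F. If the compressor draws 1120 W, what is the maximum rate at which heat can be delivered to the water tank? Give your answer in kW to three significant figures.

12.0 kW

In absolute terms T_C = 291.48 K and T_H = 321.48 K, so ΔT = 30.00 K.
COP_Carnot = T_H/ΔT = 321.48/30.00 = 10.72.
Q̇_max = COP_Carnot × Ẇ = 10.72 × 1120 W = 12000 W = 12.00 kW.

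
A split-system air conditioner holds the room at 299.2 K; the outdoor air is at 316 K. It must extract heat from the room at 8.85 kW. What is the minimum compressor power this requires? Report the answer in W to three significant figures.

497 W

The reservoir spacing is ΔT = 316 − 299.2 = 16.80 K.
COP_Carnot = T_C/ΔT = 299.20/16.80 = 17.81.
Ẇ_min = Q̇/COP_Carnot = 8.850/17.81 = 0.4969 kW = 496.9 W.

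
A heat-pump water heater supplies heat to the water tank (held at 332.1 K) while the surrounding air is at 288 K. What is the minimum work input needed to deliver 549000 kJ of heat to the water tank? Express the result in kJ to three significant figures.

72900 kJ

The reservoir spacing is ΔT = 332.1 − 288 = 44.10 K.
The reversible limit is COP_HP = T_H/ΔT = 7.531, so W_min = Q_H/COP = Q_H·ΔT/T_H.
W_min = 549000 × 44.10/332.10 = 72900 kJ.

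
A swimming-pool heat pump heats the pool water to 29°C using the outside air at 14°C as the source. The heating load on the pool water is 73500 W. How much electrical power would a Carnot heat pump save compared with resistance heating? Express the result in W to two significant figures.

In absolute terms T_C = 287.15 K and T_H = 302.15 K, so ΔT = 15.00 K.
COP_Carnot = T_H/ΔT = 302.15/15.00 = 20.14.
Resistance heating needs Ẇ_res = Q̇_H = 73500 W; the reversible heat pump needs only Ẇ_hp = Q̇_H/COP = 3649 W.
Saving = 73500 − 3649 = 69850 W.

70000 W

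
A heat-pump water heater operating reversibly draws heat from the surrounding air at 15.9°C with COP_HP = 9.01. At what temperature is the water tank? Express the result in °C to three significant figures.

COP_HP = T_H/(T_H − T_C) rearranges to T_H = COP·T_C/(COP − 1).
With T_C = 289.05 K, T_H = 9.01 × 289.05/8.010 = 325.14 K.
Converting, 325.14 K = 51.99°C.

52.0 °C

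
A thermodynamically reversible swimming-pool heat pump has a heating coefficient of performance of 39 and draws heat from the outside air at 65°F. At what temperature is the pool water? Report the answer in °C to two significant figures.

COP_HP = T_H/(T_H − T_C) rearranges to T_H = COP·T_C/(COP − 1).
With T_C = 291.48 K, T_H = 39 × 291.48/38.00 = 299.15 K.
Converting, 299.15 K = 26.00°C.

26 °C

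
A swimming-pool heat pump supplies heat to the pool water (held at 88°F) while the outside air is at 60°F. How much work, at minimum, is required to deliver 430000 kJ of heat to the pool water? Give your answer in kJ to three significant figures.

In absolute terms T_C = 288.71 K and T_H = 304.26 K, so ΔT = 15.56 K.
The reversible limit is COP_HP = T_H/ΔT = 19.56, so W_min = Q_H/COP = Q_H·ΔT/T_H.
W_min = 430000 × 15.56/304.26 = 21980 kJ.

22000 kJ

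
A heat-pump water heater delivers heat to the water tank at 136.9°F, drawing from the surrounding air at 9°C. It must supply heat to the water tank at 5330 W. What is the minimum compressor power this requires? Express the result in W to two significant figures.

In absolute terms T_C = 282.15 K and T_H = 331.43 K, so ΔT = 49.28 K.
COP_Carnot = T_H/ΔT = 331.43/49.28 = 6.726.
Ẇ_min = Q̇/COP_Carnot = 5330/6.726 = 792.5 W.

790 W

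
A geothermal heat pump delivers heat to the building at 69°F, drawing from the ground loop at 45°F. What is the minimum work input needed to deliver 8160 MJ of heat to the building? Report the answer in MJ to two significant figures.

In absolute terms T_C = 280.37 K and T_H = 293.71 K, so ΔT = 13.33 K.
The reversible limit is COP_HP = T_H/ΔT = 22.03, so W_min = Q_H/COP = Q_H·ΔT/T_H.
W_min = 8160 × 13.33/293.71 = 370.4 MJ.

370 MJ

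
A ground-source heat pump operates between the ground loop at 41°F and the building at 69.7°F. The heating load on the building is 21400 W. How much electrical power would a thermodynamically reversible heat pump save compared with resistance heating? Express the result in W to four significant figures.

In absolute terms T_C = 278.15 K and T_H = 294.09 K, so ΔT = 15.94 K.
COP_Carnot = T_H/ΔT = 294.09/15.94 = 18.44.
Resistance heating needs Ẇ_res = Q̇_H = 21400 W; the reversible heat pump needs only Ẇ_hp = Q̇_H/COP = 1160 W.
Saving = 21400 − 1160 = 20240 W.

20240 W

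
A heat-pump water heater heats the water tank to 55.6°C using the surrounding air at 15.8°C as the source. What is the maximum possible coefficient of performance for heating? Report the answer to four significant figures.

In absolute terms T_C = 288.95 K and T_H = 328.75 K, so ΔT = 39.80 K.
For a reversible cycle, COP_Carnot = T_H/ΔT = 328.75/39.80 = 8.260.

8.260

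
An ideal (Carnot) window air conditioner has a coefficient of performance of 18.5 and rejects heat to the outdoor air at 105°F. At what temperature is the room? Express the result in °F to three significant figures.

For a Carnot refrigerator COP_R = T_C/(T_H − T_C), so T_C = COP·T_H/(1 + COP).
With T_H = 313.71 K, T_C = 18.5 × 313.71/19.50 = 297.62 K.
Converting, 297.62 K = 76.04°F.

76.0 °F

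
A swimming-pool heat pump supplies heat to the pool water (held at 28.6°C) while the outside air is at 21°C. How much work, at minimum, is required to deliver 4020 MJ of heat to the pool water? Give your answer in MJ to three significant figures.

In absolute terms T_C = 294.15 K and T_H = 301.75 K, so ΔT = 7.600 K.
The reversible limit is COP_HP = T_H/ΔT = 39.70, so W_min = Q_H/COP = Q_H·ΔT/T_H.
W_min = 4020 × 7.600/301.75 = 101.2 MJ.

101 MJ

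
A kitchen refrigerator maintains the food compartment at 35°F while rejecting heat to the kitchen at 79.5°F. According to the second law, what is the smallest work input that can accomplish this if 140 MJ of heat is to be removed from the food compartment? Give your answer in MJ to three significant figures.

In absolute terms T_C = 274.82 K and T_H = 299.54 K, so ΔT = 24.72 K.
The reversible limit is COP_R = T_C/ΔT = 11.12, so W_min = Q_C/COP = Q_C·ΔT/T_C.
W_min = 140.0 × 24.72/274.82 = 12.59 MJ.

12.6 MJ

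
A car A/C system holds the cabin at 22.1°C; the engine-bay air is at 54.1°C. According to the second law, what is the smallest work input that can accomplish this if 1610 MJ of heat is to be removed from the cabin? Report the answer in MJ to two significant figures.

In absolute terms T_C = 295.25 K and T_H = 327.25 K, so ΔT = 32.00 K.
The reversible limit is COP_R = T_C/ΔT = 9.227, so W_min = Q_C/COP = Q_C·ΔT/T_C.
W_min = 1610 × 32.00/295.25 = 174.5 MJ.

170 MJ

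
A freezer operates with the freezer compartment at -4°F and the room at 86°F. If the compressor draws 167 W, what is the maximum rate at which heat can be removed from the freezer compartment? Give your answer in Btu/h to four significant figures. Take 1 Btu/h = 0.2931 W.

In absolute terms T_C = 253.15 K and T_H = 303.15 K, so ΔT = 50.00 K.
COP_Carnot = T_C/ΔT = 253.15/50.00 = 5.063.
Q̇_max = COP_Carnot × Ẇ = 5.063 × 167.0 W = 845.5 W = 2885 Btu/h.

2885 Btu/h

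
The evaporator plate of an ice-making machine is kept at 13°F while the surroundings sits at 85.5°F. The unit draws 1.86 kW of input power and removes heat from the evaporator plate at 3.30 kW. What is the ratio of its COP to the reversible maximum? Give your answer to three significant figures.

COP_actual = Q̇_C/Ẇ = 3.300/1.860 = 1.774.
In absolute terms T_C = 262.59 K and T_H = 302.87 K, so ΔT = 40.28 K.
COP_Carnot = T_C/ΔT = 262.59/40.28 = 6.520.
η_II = COP_actual/COP_Carnot = 1.774/6.520 = 0.2721.

0.272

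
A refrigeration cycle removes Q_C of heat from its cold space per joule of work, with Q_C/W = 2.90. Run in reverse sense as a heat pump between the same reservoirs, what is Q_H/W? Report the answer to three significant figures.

3.90

The first law on one cycle gives Q_H = Q_C + W, so Q_H/W = Q_C/W + 1.
COP_HP = COP_R + 1 = 2.90 + 1 = 3.90.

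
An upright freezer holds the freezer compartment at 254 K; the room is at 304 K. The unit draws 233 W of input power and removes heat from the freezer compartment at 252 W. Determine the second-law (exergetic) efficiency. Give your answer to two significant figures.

0.21

COP_actual = Q̇_C/Ẇ = 252.0/233.0 = 1.082.
The reservoir spacing is ΔT = 304 − 254 = 50.00 K.
COP_Carnot = T_C/ΔT = 254.00/50.00 = 5.080.
η_II = COP_actual/COP_Carnot = 1.082/5.080 = 0.2129.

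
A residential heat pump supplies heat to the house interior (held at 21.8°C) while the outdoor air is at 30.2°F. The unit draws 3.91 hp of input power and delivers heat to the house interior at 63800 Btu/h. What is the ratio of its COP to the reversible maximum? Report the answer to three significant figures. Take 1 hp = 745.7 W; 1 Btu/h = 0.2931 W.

Converting, Q̇_H = 63800 Btu/h = 25.08 hp, so COP_actual = Q̇_H/Ẇ = 25.08/3.910 = 6.414.
In absolute terms T_C = 272.15 K and T_H = 294.95 K, so ΔT = 22.80 K.
COP_Carnot = T_H/ΔT = 294.95/22.80 = 12.94.
η_II = COP_actual/COP_Carnot = 6.414/12.94 = 0.4958.

0.496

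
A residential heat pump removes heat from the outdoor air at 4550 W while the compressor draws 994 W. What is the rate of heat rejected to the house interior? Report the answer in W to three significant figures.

5540 W

For a cyclic device the first law requires Q̇_H = Q̇_C + Ẇ.
Q̇_H = Q̇_C + Ẇ = 5544 W.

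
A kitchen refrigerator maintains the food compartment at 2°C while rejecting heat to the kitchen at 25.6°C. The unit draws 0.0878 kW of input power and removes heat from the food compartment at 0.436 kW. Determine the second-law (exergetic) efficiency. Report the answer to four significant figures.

COP_actual = Q̇_C/Ẇ = 0.4360/0.08780 = 4.966.
In absolute terms T_C = 275.15 K and T_H = 298.75 K, so ΔT = 23.60 K.
COP_Carnot = T_C/ΔT = 275.15/23.60 = 11.66.
η_II = COP_actual/COP_Carnot = 4.966/11.66 = 0.4259.

0.4259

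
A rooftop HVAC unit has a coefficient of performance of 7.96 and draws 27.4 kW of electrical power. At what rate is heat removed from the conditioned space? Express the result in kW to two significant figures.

Q̇_C = COP × Ẇ = 7.96 × 27.40 = 218.1 kW.

220 kW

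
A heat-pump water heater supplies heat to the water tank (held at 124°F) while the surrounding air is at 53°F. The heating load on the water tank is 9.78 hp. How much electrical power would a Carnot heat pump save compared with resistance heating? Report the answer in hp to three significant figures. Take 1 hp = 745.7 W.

8.59 hp

In absolute terms T_C = 284.82 K and T_H = 324.26 K, so ΔT = 39.44 K.
COP_Carnot = T_H/ΔT = 324.26/39.44 = 8.221.
Resistance heating needs Ẇ_res = Q̇_H = 9.780 hp; the reversible heat pump needs only Ẇ_hp = Q̇_H/COP = 1.190 hp.
Saving = 9.780 − 1.190 = 8.590 hp.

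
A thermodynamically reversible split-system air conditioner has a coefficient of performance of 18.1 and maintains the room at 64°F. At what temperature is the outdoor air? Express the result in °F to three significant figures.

COP_R = T_C/(T_H − T_C) gives T_H − T_C = T_C/COP.
With T_C = 290.93 K, T_H = 290.93 × (1 + 1/18.1) = 307.00 K.
Converting, 307.00 K = 92.93°F.

92.9 °F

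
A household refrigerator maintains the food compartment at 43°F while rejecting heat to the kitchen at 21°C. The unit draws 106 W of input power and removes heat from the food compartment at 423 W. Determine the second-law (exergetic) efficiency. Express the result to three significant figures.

0.213

COP_actual = Q̇_C/Ẇ = 423.0/106.0 = 3.991.
In absolute terms T_C = 279.26 K and T_H = 294.15 K, so ΔT = 14.89 K.
COP_Carnot = T_C/ΔT = 279.26/14.89 = 18.76.
η_II = COP_actual/COP_Carnot = 3.991/18.76 = 0.2128.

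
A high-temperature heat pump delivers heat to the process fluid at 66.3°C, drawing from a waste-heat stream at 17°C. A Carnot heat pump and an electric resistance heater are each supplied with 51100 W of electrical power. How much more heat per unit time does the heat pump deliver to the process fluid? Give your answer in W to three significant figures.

In absolute terms T_C = 290.15 K and T_H = 339.45 K, so ΔT = 49.30 K.
COP_Carnot = T_H/ΔT = 339.45/49.30 = 6.885.
The heat pump delivers Q̇_H = COP × Ẇ = 351800 W; the resistance heater delivers Ẇ = 51100 W.
Extra = (COP − 1)·Ẇ = 300700 W.

301000 W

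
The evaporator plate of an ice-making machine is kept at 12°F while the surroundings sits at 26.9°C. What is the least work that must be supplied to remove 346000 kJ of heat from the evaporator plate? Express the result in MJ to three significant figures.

In absolute terms T_C = 262.04 K and T_H = 300.05 K, so ΔT = 38.01 K.
The reversible limit is COP_R = T_C/ΔT = 6.894, so W_min = Q_C/COP = Q_C·ΔT/T_C.
W_min = 346000 × 38.01/262.04 = 50190 kJ = 50.19 MJ.

50.2 MJ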